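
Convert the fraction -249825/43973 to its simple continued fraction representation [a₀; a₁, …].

[-6; 3, 7, 4, 13, 1, 33]

⌊-249825/43973⌋ = -6, remainder 14013
⌊43973/14013⌋ = 3, remainder 1934
⌊14013/1934⌋ = 7, remainder 475
⌊1934/475⌋ = 4, remainder 34
⌊475/34⌋ = 13, remainder 33
⌊34/33⌋ = 1, remainder 1
⌊33/1⌋ = 33, remainder 0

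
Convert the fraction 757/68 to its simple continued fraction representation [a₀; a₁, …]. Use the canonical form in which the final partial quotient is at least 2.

[11; 7, 1, 1, 4]

757 = 11·68 + 9, so a_0 = 11
68 = 7·9 + 5, so a_1 = 7
9 = 1·5 + 4, so a_2 = 1
5 = 1·4 + 1, so a_3 = 1
4 = 4·1 + 0, so a_4 = 4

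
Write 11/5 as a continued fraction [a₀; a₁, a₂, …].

[2; 5]

11 ÷ 5 → quotient 2, remainder 1
5 ÷ 1 → quotient 5, remainder 0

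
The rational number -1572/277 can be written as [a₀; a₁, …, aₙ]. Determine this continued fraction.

[-6; 3, 12, 1, 6]

-1572 ÷ 277 → quotient -6, remainder 90
277 ÷ 90 → quotient 3, remainder 7
90 ÷ 7 → quotient 12, remainder 6
7 ÷ 6 → quotient 1, remainder 1
6 ÷ 1 → quotient 6, remainder 0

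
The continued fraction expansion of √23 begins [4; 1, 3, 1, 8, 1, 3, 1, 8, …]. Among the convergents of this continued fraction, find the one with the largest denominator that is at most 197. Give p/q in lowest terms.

a_0 = 4: 4/1  (≤ bound)
a_1 = 1: 5/1  (≤ bound)
a_2 = 3: 19/4  (≤ bound)
a_3 = 1: 24/5  (≤ bound)
a_4 = 8: 211/44  (≤ bound)
a_5 = 1: 235/49  (≤ bound)
a_6 = 3: 916/191  (≤ bound)
a_7 = 1: 1151/240  (> 197, stop)

916/191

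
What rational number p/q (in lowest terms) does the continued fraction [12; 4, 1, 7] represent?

a_0 = 12: 12/1
a_1 = 4: 49/4
a_2 = 1: 61/5
a_3 = 7: 476/39

476/39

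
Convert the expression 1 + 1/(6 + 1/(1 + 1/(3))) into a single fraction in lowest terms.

31/27

Start with 3.
1 + 1/(3/1) = 1 + 1/3 = 4/3
6 + 1/(4/3) = 6 + 3/4 = 27/4
1 + 1/(27/4) = 1 + 4/27 = 31/27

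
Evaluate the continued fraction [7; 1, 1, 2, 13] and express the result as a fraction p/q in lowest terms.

Collapse the nested fraction from the inside out:
Start with 13.
2 + 1/(13/1) = 2 + 1/13 = 27/13
1 + 1/(27/13) = 1 + 13/27 = 40/27
1 + 1/(40/27) = 1 + 27/40 = 67/40
7 + 1/(67/40) = 7 + 40/67 = 509/67

509/67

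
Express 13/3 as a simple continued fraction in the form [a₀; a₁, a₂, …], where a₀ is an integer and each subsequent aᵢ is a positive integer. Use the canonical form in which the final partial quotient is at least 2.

⌊13/3⌋ = 4, remainder 1
⌊3/1⌋ = 3, remainder 0

[4; 3]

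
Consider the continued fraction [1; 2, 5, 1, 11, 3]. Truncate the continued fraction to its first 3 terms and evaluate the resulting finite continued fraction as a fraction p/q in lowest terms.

Start with 5.
2 + 1/(5/1) = 2 + 1/5 = 11/5
1 + 1/(11/5) = 1 + 5/11 = 16/11

16/11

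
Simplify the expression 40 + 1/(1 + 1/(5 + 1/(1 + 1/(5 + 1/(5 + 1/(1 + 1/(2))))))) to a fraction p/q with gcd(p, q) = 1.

29333/718

Starting at the tail and folding back:
Start with 2.
1 + 1/(2/1) = 1 + 1/2 = 3/2
5 + 1/(3/2) = 5 + 2/3 = 17/3
5 + 1/(17/3) = 5 + 3/17 = 88/17
1 + 1/(88/17) = 1 + 17/88 = 105/88
5 + 1/(105/88) = 5 + 88/105 = 613/105
1 + 1/(613/105) = 1 + 105/613 = 718/613
40 + 1/(718/613) = 40 + 613/718 = 29333/718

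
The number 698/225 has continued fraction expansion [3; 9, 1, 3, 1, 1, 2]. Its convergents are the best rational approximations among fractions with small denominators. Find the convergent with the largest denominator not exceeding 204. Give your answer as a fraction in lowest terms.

273/88

a_0 = 3: 3/1  (≤ bound)
a_1 = 9: 28/9  (≤ bound)
a_2 = 1: 31/10  (≤ bound)
a_3 = 3: 121/39  (≤ bound)
a_4 = 1: 152/49  (≤ bound)
a_5 = 1: 273/88  (≤ bound)
a_6 = 2: 698/225  (> 204, stop)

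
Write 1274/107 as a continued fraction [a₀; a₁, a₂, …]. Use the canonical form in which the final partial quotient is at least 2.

Apply division with remainder until the remainder is 0:
⌊1274/107⌋ = 11, remainder 97
⌊107/97⌋ = 1, remainder 10
⌊97/10⌋ = 9, remainder 7
⌊10/7⌋ = 1, remainder 3
⌊7/3⌋ = 2, remainder 1
⌊3/1⌋ = 3, remainder 0

[11; 1, 9, 1, 2, 3]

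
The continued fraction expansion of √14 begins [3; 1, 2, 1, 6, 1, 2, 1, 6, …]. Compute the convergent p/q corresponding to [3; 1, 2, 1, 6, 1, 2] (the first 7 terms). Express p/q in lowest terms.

333/89

Work from the innermost term outward:
Start with 2.
1 + 1/(2/1) = 1 + 1/2 = 3/2
6 + 1/(3/2) = 6 + 2/3 = 20/3
1 + 1/(20/3) = 1 + 3/20 = 23/20
2 + 1/(23/20) = 2 + 20/23 = 66/23
1 + 1/(66/23) = 1 + 23/66 = 89/66
3 + 1/(89/66) = 3 + 66/89 = 333/89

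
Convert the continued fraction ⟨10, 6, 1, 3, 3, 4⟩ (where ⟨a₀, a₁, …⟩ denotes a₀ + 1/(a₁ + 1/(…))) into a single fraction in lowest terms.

3846/379

Collapse the nested fraction from the inside out:
Start with 4.
3 + 1/(4/1) = 3 + 1/4 = 13/4
3 + 1/(13/4) = 3 + 4/13 = 43/13
1 + 1/(43/13) = 1 + 13/43 = 56/43
6 + 1/(56/43) = 6 + 43/56 = 379/56
10 + 1/(379/56) = 10 + 56/379 = 3846/379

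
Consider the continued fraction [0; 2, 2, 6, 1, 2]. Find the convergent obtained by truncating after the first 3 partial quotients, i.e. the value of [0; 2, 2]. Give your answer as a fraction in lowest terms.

Use the convergent recurrence hₖ = aₖ·hₖ₋₁ + hₖ₋₂ (and likewise for the denominators kₖ):
a_0 = 0: 0/1
a_1 = 2: 1/2
a_2 = 2: 2/5

2/5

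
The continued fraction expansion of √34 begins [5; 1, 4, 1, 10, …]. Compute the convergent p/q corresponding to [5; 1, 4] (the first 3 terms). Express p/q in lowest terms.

29/5

Start with 4.
1 + 1/(4/1) = 1 + 1/4 = 5/4
5 + 1/(5/4) = 5 + 4/5 = 29/5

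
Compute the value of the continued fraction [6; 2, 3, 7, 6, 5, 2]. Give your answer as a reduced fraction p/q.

22799/3545

Start with 2.
5 + 1/(2/1) = 5 + 1/2 = 11/2
6 + 1/(11/2) = 6 + 2/11 = 68/11
7 + 1/(68/11) = 7 + 11/68 = 487/68
3 + 1/(487/68) = 3 + 68/487 = 1529/487
2 + 1/(1529/487) = 2 + 487/1529 = 3545/1529
6 + 1/(3545/1529) = 6 + 1529/3545 = 22799/3545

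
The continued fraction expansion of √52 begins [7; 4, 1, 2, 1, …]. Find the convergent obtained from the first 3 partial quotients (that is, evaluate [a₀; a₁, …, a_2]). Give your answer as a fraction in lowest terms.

36/5

a_0 = 7: 7/1
a_1 = 4: 29/4
a_2 = 1: 36/5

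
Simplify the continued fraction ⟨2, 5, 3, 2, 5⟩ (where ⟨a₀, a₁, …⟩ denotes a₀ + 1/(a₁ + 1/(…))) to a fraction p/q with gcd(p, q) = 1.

440/201

Compute successive convergents:
a_0 = 2: 2/1
a_1 = 5: 11/5
a_2 = 3: 35/16
a_3 = 2: 81/37
a_4 = 5: 440/201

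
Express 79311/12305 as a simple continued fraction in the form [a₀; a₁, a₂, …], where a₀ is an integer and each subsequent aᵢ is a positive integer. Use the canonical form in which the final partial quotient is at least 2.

[6; 2, 4, 12, 3, 8, 1, 3]

Repeatedly divide and take the remainder:
79311 = 6·12305 + 5481, so a_0 = 6
12305 = 2·5481 + 1343, so a_1 = 2
5481 = 4·1343 + 109, so a_2 = 4
1343 = 12·109 + 35, so a_3 = 12
109 = 3·35 + 4, so a_4 = 3
35 = 8·4 + 3, so a_5 = 8
4 = 1·3 + 1, so a_6 = 1
3 = 3·1 + 0, so a_7 = 3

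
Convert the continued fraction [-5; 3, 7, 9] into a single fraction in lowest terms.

a_0 = -5: -5/1
a_1 = 3: -14/3
a_2 = 7: -103/22
a_3 = 9: -941/201

-941/201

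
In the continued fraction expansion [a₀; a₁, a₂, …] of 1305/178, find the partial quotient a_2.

1305 = 7·178 + 59, so a_0 = 7
178 = 3·59 + 1, so a_1 = 3
59 = 59·1 + 0, so a_2 = 59

59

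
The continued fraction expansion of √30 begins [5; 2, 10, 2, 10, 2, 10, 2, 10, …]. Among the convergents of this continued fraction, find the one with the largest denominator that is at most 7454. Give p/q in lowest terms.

5291/966

List convergents until the denominator exceeds the bound:
a_0 = 5: 5/1  (≤ bound)
a_1 = 2: 11/2  (≤ bound)
a_2 = 10: 115/21  (≤ bound)
a_3 = 2: 241/44  (≤ bound)
a_4 = 10: 2525/461  (≤ bound)
a_5 = 2: 5291/966  (≤ bound)
a_6 = 10: 55435/10121  (> 7454, stop)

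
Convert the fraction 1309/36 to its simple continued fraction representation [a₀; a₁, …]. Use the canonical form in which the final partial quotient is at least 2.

1309 ÷ 36 → quotient 36, remainder 13
36 ÷ 13 → quotient 2, remainder 10
13 ÷ 10 → quotient 1, remainder 3
10 ÷ 3 → quotient 3, remainder 1
3 ÷ 1 → quotient 3, remainder 0

[36; 2, 1, 3, 3]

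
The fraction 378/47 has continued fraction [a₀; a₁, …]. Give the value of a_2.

2

Run the Euclidean algorithm, recording each quotient:
378 = 8·47 + 2, so a_0 = 8
47 = 23·2 + 1, so a_1 = 23
2 = 2·1 + 0, so a_2 = 2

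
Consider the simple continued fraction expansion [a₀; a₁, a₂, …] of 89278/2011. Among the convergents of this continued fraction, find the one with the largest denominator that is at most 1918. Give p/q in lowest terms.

25749/580

a_0 = 44: 44/1  (≤ bound)
a_1 = 2: 89/2  (≤ bound)
a_2 = 1: 133/3  (≤ bound)
a_3 = 1: 222/5  (≤ bound)
a_4 = 7: 1687/38  (≤ bound)
a_5 = 7: 12031/271  (≤ bound)
a_6 = 2: 25749/580  (≤ bound)
a_7 = 3: 89278/2011  (> 1918, stop)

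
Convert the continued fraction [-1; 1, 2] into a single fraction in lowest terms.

-1/3

Use the convergent recurrence hₖ = aₖ·hₖ₋₁ + hₖ₋₂ (and likewise for the denominators kₖ):
a_0 = -1: -1/1
a_1 = 1: 0/1
a_2 = 2: -1/3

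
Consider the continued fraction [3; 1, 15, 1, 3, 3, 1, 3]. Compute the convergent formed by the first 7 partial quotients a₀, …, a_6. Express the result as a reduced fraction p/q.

Start with 1.
3 + 1/(1/1) = 3 + 1/1 = 4/1
3 + 1/(4/1) = 3 + 1/4 = 13/4
1 + 1/(13/4) = 1 + 4/13 = 17/13
15 + 1/(17/13) = 15 + 13/17 = 268/17
1 + 1/(268/17) = 1 + 17/268 = 285/268
3 + 1/(285/268) = 3 + 268/285 = 1123/285

1123/285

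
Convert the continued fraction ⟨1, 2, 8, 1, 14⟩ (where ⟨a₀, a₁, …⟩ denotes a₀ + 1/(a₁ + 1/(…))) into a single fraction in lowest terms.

Compute successive convergents:
a_0 = 1: 1/1
a_1 = 2: 3/2
a_2 = 8: 25/17
a_3 = 1: 28/19
a_4 = 14: 417/283

417/283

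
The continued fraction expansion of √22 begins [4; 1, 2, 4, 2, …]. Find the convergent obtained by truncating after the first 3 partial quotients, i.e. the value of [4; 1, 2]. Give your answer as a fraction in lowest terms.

14/3

Start with 2.
1 + 1/(2/1) = 1 + 1/2 = 3/2
4 + 1/(3/2) = 4 + 2/3 = 14/3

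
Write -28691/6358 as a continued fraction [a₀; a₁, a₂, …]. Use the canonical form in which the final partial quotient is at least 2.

-28691 ÷ 6358 → quotient -5, remainder 3099
6358 ÷ 3099 → quotient 2, remainder 160
3099 ÷ 160 → quotient 19, remainder 59
160 ÷ 59 → quotient 2, remainder 42
59 ÷ 42 → quotient 1, remainder 17
42 ÷ 17 → quotient 2, remainder 8
17 ÷ 8 → quotient 2, remainder 1
8 ÷ 1 → quotient 8, remainder 0

[-5; 2, 19, 2, 1, 2, 2, 8]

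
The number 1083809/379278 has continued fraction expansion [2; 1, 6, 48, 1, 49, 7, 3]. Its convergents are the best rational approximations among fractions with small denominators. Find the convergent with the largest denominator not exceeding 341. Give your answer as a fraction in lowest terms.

963/337

List convergents until the denominator exceeds the bound:
a_0 = 2: 2/1  (≤ bound)
a_1 = 1: 3/1  (≤ bound)
a_2 = 6: 20/7  (≤ bound)
a_3 = 48: 963/337  (≤ bound)
a_4 = 1: 983/344  (> 341, stop)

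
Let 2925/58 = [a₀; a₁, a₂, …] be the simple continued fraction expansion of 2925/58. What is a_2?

3

2925 ÷ 58 → quotient 50, remainder 25
58 ÷ 25 → quotient 2, remainder 8
25 ÷ 8 → quotient 3, remainder 1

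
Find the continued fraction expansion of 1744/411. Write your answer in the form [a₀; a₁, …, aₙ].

[4; 4, 9, 11]

Apply division with remainder until the remainder is 0:
⌊1744/411⌋ = 4, remainder 100
⌊411/100⌋ = 4, remainder 11
⌊100/11⌋ = 9, remainder 1
⌊11/1⌋ = 11, remainder 0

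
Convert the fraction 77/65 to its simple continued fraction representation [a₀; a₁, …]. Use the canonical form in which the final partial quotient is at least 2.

[1; 5, 2, 2, 2]

Run the Euclidean algorithm, recording each quotient:
77 ÷ 65 → quotient 1, remainder 12
65 ÷ 12 → quotient 5, remainder 5
12 ÷ 5 → quotient 2, remainder 2
5 ÷ 2 → quotient 2, remainder 1
2 ÷ 1 → quotient 2, remainder 0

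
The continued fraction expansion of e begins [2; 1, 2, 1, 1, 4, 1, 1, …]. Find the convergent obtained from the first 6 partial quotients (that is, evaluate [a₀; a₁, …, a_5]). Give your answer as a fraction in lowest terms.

Use the convergent recurrence hₖ = aₖ·hₖ₋₁ + hₖ₋₂ (and likewise for the denominators kₖ):
a_0 = 2: 2/1
a_1 = 1: 3/1
a_2 = 2: 8/3
a_3 = 1: 11/4
a_4 = 1: 19/7
a_5 = 4: 87/32

87/32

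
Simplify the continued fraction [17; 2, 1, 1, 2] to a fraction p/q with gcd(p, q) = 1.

Use the convergent recurrence hₖ = aₖ·hₖ₋₁ + hₖ₋₂ (and likewise for the denominators kₖ):
a_0 = 17: 17/1
a_1 = 2: 35/2
a_2 = 1: 52/3
a_3 = 1: 87/5
a_4 = 2: 226/13

226/13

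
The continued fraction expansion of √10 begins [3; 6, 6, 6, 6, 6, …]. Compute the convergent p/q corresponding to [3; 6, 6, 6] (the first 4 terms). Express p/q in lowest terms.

Starting at the tail and folding back:
Start with 6.
6 + 1/(6/1) = 6 + 1/6 = 37/6
6 + 1/(37/6) = 6 + 6/37 = 228/37
3 + 1/(228/37) = 3 + 37/228 = 721/228

721/228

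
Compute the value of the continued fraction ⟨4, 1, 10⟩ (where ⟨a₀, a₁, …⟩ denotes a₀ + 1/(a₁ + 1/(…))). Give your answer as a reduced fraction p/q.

54/11

Build up convergents one term at a time:
a_0 = 4: 4/1
a_1 = 1: 5/1
a_2 = 10: 54/11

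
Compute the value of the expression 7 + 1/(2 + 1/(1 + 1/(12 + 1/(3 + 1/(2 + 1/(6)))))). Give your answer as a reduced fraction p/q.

Build up convergents one term at a time:
a_0 = 7: 7/1
a_1 = 2: 15/2
a_2 = 1: 22/3
a_3 = 12: 279/38
a_4 = 3: 859/117
a_5 = 2: 1997/272
a_6 = 6: 12841/1749

12841/1749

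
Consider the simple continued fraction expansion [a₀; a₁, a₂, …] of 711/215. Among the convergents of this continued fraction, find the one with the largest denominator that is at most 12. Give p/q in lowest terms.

33/10

List convergents until the denominator exceeds the bound:
a_0 = 3: 3/1  (≤ bound)
a_1 = 3: 10/3  (≤ bound)
a_2 = 3: 33/10  (≤ bound)
a_3 = 1: 43/13  (> 12, stop)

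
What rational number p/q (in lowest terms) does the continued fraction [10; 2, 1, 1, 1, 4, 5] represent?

2003/193

Start with 5.
4 + 1/(5/1) = 4 + 1/5 = 21/5
1 + 1/(21/5) = 1 + 5/21 = 26/21
1 + 1/(26/21) = 1 + 21/26 = 47/26
1 + 1/(47/26) = 1 + 26/47 = 73/47
2 + 1/(73/47) = 2 + 47/73 = 193/73
10 + 1/(193/73) = 10 + 73/193 = 2003/193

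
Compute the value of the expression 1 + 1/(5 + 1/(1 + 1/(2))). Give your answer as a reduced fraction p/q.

Build up convergents one term at a time:
a_0 = 1: 1/1
a_1 = 5: 6/5
a_2 = 1: 7/6
a_3 = 2: 20/17

20/17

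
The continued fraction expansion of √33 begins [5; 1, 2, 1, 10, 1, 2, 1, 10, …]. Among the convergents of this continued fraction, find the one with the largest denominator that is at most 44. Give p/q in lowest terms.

a_0 = 5: 5/1  (≤ bound)
a_1 = 1: 6/1  (≤ bound)
a_2 = 2: 17/3  (≤ bound)
a_3 = 1: 23/4  (≤ bound)
a_4 = 10: 247/43  (≤ bound)
a_5 = 1: 270/47  (> 44, stop)

247/43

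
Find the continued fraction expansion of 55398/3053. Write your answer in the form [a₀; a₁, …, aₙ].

55398 ÷ 3053 → quotient 18, remainder 444
3053 ÷ 444 → quotient 6, remainder 389
444 ÷ 389 → quotient 1, remainder 55
389 ÷ 55 → quotient 7, remainder 4
55 ÷ 4 → quotient 13, remainder 3
4 ÷ 3 → quotient 1, remainder 1
3 ÷ 1 → quotient 3, remainder 0

[18; 6, 1, 7, 13, 1, 3]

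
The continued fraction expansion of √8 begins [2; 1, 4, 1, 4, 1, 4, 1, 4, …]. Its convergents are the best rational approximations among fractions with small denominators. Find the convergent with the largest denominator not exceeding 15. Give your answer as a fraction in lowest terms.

17/6

a_0 = 2: 2/1  (≤ bound)
a_1 = 1: 3/1  (≤ bound)
a_2 = 4: 14/5  (≤ bound)
a_3 = 1: 17/6  (≤ bound)
a_4 = 4: 82/29  (> 15, stop)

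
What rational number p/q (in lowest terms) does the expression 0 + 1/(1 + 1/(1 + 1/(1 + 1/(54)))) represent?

Start with 54.
1 + 1/(54/1) = 1 + 1/54 = 55/54
1 + 1/(55/54) = 1 + 54/55 = 109/55
1 + 1/(109/55) = 1 + 55/109 = 164/109
0 + 1/(164/109) = 0 + 109/164 = 109/164

109/164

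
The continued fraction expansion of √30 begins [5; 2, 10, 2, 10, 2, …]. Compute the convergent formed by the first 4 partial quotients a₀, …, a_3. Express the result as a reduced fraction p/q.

Use the convergent recurrence hₖ = aₖ·hₖ₋₁ + hₖ₋₂ (and likewise for the denominators kₖ):
a_0 = 5: 5/1
a_1 = 2: 11/2
a_2 = 10: 115/21
a_3 = 2: 241/44

241/44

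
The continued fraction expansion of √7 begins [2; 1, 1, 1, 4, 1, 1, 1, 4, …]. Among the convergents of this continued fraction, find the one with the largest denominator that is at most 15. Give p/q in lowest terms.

List convergents until the denominator exceeds the bound:
a_0 = 2: 2/1  (≤ bound)
a_1 = 1: 3/1  (≤ bound)
a_2 = 1: 5/2  (≤ bound)
a_3 = 1: 8/3  (≤ bound)
a_4 = 4: 37/14  (≤ bound)
a_5 = 1: 45/17  (> 15, stop)

37/14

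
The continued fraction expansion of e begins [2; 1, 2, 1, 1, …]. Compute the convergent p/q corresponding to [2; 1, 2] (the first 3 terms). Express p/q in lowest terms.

8/3

a_0 = 2: 2/1
a_1 = 1: 3/1
a_2 = 2: 8/3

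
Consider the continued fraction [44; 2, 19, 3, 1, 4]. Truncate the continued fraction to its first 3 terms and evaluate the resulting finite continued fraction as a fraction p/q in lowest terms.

1735/39

a_0 = 44: 44/1
a_1 = 2: 89/2
a_2 = 19: 1735/39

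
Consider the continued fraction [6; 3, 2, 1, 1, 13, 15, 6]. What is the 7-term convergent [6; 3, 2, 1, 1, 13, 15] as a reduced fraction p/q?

21917/3482

Start with 15.
13 + 1/(15/1) = 13 + 1/15 = 196/15
1 + 1/(196/15) = 1 + 15/196 = 211/196
1 + 1/(211/196) = 1 + 196/211 = 407/211
2 + 1/(407/211) = 2 + 211/407 = 1025/407
3 + 1/(1025/407) = 3 + 407/1025 = 3482/1025
6 + 1/(3482/1025) = 6 + 1025/3482 = 21917/3482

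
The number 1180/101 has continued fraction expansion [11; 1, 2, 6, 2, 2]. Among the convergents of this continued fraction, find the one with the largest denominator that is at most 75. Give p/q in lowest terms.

a_0 = 11: 11/1  (≤ bound)
a_1 = 1: 12/1  (≤ bound)
a_2 = 2: 35/3  (≤ bound)
a_3 = 6: 222/19  (≤ bound)
a_4 = 2: 479/41  (≤ bound)
a_5 = 2: 1180/101  (> 75, stop)

479/41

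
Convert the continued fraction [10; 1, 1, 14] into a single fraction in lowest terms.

a_0 = 10: 10/1
a_1 = 1: 11/1
a_2 = 1: 21/2
a_3 = 14: 305/29

305/29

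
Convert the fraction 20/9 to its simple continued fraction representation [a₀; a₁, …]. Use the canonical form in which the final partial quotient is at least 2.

20 ÷ 9 → quotient 2, remainder 2
9 ÷ 2 → quotient 4, remainder 1
2 ÷ 1 → quotient 2, remainder 0

[2; 4, 2]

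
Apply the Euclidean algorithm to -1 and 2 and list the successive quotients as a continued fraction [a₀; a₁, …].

[-1; 2]

Run the Euclidean algorithm, recording each quotient:
⌊-1/2⌋ = -1, remainder 1
⌊2/1⌋ = 2, remainder 0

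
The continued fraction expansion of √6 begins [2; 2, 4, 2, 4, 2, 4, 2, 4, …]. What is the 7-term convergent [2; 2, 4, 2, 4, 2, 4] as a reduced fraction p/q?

Start with 4.
2 + 1/(4/1) = 2 + 1/4 = 9/4
4 + 1/(9/4) = 4 + 4/9 = 40/9
2 + 1/(40/9) = 2 + 9/40 = 89/40
4 + 1/(89/40) = 4 + 40/89 = 396/89
2 + 1/(396/89) = 2 + 89/396 = 881/396
2 + 1/(881/396) = 2 + 396/881 = 2158/881

2158/881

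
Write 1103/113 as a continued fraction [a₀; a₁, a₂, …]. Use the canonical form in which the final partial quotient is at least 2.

[9; 1, 3, 5, 2, 2]

Repeatedly divide and take the remainder:
⌊1103/113⌋ = 9, remainder 86
⌊113/86⌋ = 1, remainder 27
⌊86/27⌋ = 3, remainder 5
⌊27/5⌋ = 5, remainder 2
⌊5/2⌋ = 2, remainder 1
⌊2/1⌋ = 2, remainder 0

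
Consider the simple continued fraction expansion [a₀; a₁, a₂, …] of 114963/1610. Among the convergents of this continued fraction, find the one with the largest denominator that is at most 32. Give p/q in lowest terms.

2285/32

List convergents until the denominator exceeds the bound:
a_0 = 71: 71/1  (≤ bound)
a_1 = 2: 143/2  (≤ bound)
a_2 = 2: 357/5  (≤ bound)
a_3 = 6: 2285/32  (≤ bound)
a_4 = 1: 2642/37  (> 32, stop)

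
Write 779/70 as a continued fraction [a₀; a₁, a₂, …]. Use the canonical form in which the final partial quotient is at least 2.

[11; 7, 1, 3, 2]

Run the Euclidean algorithm, recording each quotient:
779 = 11·70 + 9, so a_0 = 11
70 = 7·9 + 7, so a_1 = 7
9 = 1·7 + 2, so a_2 = 1
7 = 3·2 + 1, so a_3 = 3
2 = 2·1 + 0, so a_4 = 2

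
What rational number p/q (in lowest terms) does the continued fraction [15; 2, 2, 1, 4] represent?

509/33

Use the convergent recurrence hₖ = aₖ·hₖ₋₁ + hₖ₋₂ (and likewise for the denominators kₖ):
a_0 = 15: 15/1
a_1 = 2: 31/2
a_2 = 2: 77/5
a_3 = 1: 108/7
a_4 = 4: 509/33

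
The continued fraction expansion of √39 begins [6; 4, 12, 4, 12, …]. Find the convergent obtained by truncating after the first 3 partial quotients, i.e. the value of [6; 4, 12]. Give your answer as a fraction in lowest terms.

306/49

Start with 12.
4 + 1/(12/1) = 4 + 1/12 = 49/12
6 + 1/(49/12) = 6 + 12/49 = 306/49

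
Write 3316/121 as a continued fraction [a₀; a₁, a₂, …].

[27; 2, 2, 7, 1, 2]

3316 ÷ 121 → quotient 27, remainder 49
121 ÷ 49 → quotient 2, remainder 23
49 ÷ 23 → quotient 2, remainder 3
23 ÷ 3 → quotient 7, remainder 2
3 ÷ 2 → quotient 1, remainder 1
2 ÷ 1 → quotient 2, remainder 0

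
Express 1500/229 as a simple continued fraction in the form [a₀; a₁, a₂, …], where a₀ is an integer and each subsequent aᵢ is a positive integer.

1500 = 6·229 + 126, so a_0 = 6
229 = 1·126 + 103, so a_1 = 1
126 = 1·103 + 23, so a_2 = 1
103 = 4·23 + 11, so a_3 = 4
23 = 2·11 + 1, so a_4 = 2
11 = 11·1 + 0, so a_5 = 11

[6; 1, 1, 4, 2, 11]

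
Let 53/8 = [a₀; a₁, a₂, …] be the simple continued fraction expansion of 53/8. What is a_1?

1

Repeatedly divide and take the remainder:
53 = 6·8 + 5, so a_0 = 6
8 = 1·5 + 3, so a_1 = 1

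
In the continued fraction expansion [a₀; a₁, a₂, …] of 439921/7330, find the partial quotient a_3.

1

⌊439921/7330⌋ = 60, remainder 121
⌊7330/121⌋ = 60, remainder 70
⌊121/70⌋ = 1, remainder 51
⌊70/51⌋ = 1, remainder 19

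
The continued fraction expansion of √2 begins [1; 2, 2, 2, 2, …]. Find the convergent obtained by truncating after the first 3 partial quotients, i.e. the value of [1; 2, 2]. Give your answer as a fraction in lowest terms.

7/5

Start with 2.
2 + 1/(2/1) = 2 + 1/2 = 5/2
1 + 1/(5/2) = 1 + 2/5 = 7/5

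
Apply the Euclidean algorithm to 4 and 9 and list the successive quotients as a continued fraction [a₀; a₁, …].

[0; 2, 4]

4 = 0·9 + 4, so a_0 = 0
9 = 2·4 + 1, so a_1 = 2
4 = 4·1 + 0, so a_2 = 4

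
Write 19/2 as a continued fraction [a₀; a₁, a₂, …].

[9; 2]

Apply division with remainder until the remainder is 0:
19 ÷ 2 → quotient 9, remainder 1
2 ÷ 1 → quotient 2, remainder 0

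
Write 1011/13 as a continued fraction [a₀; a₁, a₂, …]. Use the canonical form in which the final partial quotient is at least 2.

Apply division with remainder until the remainder is 0:
1011 ÷ 13 → quotient 77, remainder 10
13 ÷ 10 → quotient 1, remainder 3
10 ÷ 3 → quotient 3, remainder 1
3 ÷ 1 → quotient 3, remainder 0

[77; 1, 3, 3]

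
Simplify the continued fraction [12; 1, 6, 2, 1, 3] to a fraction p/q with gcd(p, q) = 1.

1042/81

Build up convergents one term at a time:
a_0 = 12: 12/1
a_1 = 1: 13/1
a_2 = 6: 90/7
a_3 = 2: 193/15
a_4 = 1: 283/22
a_5 = 3: 1042/81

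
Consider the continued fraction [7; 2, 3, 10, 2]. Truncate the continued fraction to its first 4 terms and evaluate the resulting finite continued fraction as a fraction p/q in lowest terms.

a_0 = 7: 7/1
a_1 = 2: 15/2
a_2 = 3: 52/7
a_3 = 10: 535/72

535/72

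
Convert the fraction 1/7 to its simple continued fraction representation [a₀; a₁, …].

1 = 0·7 + 1, so a_0 = 0
7 = 7·1 + 0, so a_1 = 7

[0; 7]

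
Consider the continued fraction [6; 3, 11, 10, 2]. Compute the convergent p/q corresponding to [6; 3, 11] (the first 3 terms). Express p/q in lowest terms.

215/34

Build up convergents one term at a time:
a_0 = 6: 6/1
a_1 = 3: 19/3
a_2 = 11: 215/34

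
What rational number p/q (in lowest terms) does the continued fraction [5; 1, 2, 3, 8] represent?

473/83

Start with 8.
3 + 1/(8/1) = 3 + 1/8 = 25/8
2 + 1/(25/8) = 2 + 8/25 = 58/25
1 + 1/(58/25) = 1 + 25/58 = 83/58
5 + 1/(83/58) = 5 + 58/83 = 473/83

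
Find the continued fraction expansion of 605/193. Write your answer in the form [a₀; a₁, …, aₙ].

Apply division with remainder until the remainder is 0:
⌊605/193⌋ = 3, remainder 26
⌊193/26⌋ = 7, remainder 11
⌊26/11⌋ = 2, remainder 4
⌊11/4⌋ = 2, remainder 3
⌊4/3⌋ = 1, remainder 1
⌊3/1⌋ = 3, remainder 0

[3; 7, 2, 2, 1, 3]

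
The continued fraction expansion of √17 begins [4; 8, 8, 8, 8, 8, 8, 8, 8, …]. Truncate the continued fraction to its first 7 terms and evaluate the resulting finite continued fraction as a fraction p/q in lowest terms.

Compute successive convergents:
a_0 = 4: 4/1
a_1 = 8: 33/8
a_2 = 8: 268/65
a_3 = 8: 2177/528
a_4 = 8: 17684/4289
a_5 = 8: 143649/34840
a_6 = 8: 1166876/283009

1166876/283009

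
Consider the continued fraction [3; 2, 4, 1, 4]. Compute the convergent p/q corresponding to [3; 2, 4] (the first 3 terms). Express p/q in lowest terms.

Build up convergents one term at a time:
a_0 = 3: 3/1
a_1 = 2: 7/2
a_2 = 4: 31/9

31/9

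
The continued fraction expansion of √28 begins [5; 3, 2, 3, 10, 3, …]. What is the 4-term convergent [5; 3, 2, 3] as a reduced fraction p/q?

127/24

Start with 3.
2 + 1/(3/1) = 2 + 1/3 = 7/3
3 + 1/(7/3) = 3 + 3/7 = 24/7
5 + 1/(24/7) = 5 + 7/24 = 127/24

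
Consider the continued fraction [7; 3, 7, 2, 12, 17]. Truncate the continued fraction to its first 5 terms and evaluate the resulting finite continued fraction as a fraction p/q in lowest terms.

a_0 = 7: 7/1
a_1 = 3: 22/3
a_2 = 7: 161/22
a_3 = 2: 344/47
a_4 = 12: 4289/586

4289/586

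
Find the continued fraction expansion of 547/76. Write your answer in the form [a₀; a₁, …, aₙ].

Repeatedly divide and take the remainder:
547 ÷ 76 → quotient 7, remainder 15
76 ÷ 15 → quotient 5, remainder 1
15 ÷ 1 → quotient 15, remainder 0

[7; 5, 15]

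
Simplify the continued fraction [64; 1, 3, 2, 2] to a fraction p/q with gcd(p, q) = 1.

1425/22

Start with 2.
2 + 1/(2/1) = 2 + 1/2 = 5/2
3 + 1/(5/2) = 3 + 2/5 = 17/5
1 + 1/(17/5) = 1 + 5/17 = 22/17
64 + 1/(22/17) = 64 + 17/22 = 1425/22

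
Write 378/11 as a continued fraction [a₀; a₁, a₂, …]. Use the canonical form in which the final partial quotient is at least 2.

[34; 2, 1, 3]

Repeatedly divide and take the remainder:
⌊378/11⌋ = 34, remainder 4
⌊11/4⌋ = 2, remainder 3
⌊4/3⌋ = 1, remainder 1
⌊3/1⌋ = 3, remainder 0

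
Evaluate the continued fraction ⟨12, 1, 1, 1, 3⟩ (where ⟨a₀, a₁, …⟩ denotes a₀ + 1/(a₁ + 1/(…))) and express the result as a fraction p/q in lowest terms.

a_0 = 12: 12/1
a_1 = 1: 13/1
a_2 = 1: 25/2
a_3 = 1: 38/3
a_4 = 3: 139/11

139/11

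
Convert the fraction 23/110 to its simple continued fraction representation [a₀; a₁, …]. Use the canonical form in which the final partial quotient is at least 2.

⌊23/110⌋ = 0, remainder 23
⌊110/23⌋ = 4, remainder 18
⌊23/18⌋ = 1, remainder 5
⌊18/5⌋ = 3, remainder 3
⌊5/3⌋ = 1, remainder 2
⌊3/2⌋ = 1, remainder 1
⌊2/1⌋ = 2, remainder 0

[0; 4, 1, 3, 1, 1, 2]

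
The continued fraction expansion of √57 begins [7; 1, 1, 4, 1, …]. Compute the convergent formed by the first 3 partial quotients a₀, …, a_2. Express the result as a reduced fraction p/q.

Start with 1.
1 + 1/(1/1) = 1 + 1/1 = 2/1
7 + 1/(2/1) = 7 + 1/2 = 15/2

15/2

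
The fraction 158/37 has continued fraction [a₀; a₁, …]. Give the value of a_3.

158 ÷ 37 → quotient 4, remainder 10
37 ÷ 10 → quotient 3, remainder 7
10 ÷ 7 → quotient 1, remainder 3
7 ÷ 3 → quotient 2, remainder 1

2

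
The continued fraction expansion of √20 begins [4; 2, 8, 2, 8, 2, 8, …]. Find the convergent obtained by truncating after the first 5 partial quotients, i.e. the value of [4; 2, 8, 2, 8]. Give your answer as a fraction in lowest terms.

a_0 = 4: 4/1
a_1 = 2: 9/2
a_2 = 8: 76/17
a_3 = 2: 161/36
a_4 = 8: 1364/305

1364/305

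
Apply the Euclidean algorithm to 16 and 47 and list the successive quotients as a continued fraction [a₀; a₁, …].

[0; 2, 1, 15]

⌊16/47⌋ = 0, remainder 16
⌊47/16⌋ = 2, remainder 15
⌊16/15⌋ = 1, remainder 1
⌊15/1⌋ = 15, remainder 0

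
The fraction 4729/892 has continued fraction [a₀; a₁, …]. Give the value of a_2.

3

⌊4729/892⌋ = 5, remainder 269
⌊892/269⌋ = 3, remainder 85
⌊269/85⌋ = 3, remainder 14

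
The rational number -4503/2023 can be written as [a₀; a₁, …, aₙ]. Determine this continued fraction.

[-3; 1, 3, 2, 2, 1, 10, 6]

⌊-4503/2023⌋ = -3, remainder 1566
⌊2023/1566⌋ = 1, remainder 457
⌊1566/457⌋ = 3, remainder 195
⌊457/195⌋ = 2, remainder 67
⌊195/67⌋ = 2, remainder 61
⌊67/61⌋ = 1, remainder 6
⌊61/6⌋ = 10, remainder 1
⌊6/1⌋ = 6, remainder 0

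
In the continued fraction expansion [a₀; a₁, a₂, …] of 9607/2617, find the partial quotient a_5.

11

9607 = 3·2617 + 1756, so a_0 = 3
2617 = 1·1756 + 861, so a_1 = 1
1756 = 2·861 + 34, so a_2 = 2
861 = 25·34 + 11, so a_3 = 25
34 = 3·11 + 1, so a_4 = 3
11 = 11·1 + 0, so a_5 = 11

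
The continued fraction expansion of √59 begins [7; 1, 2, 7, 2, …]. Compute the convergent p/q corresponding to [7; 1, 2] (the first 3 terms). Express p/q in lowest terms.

23/3

Collapse the nested fraction from the inside out:
Start with 2.
1 + 1/(2/1) = 1 + 1/2 = 3/2
7 + 1/(3/2) = 7 + 2/3 = 23/3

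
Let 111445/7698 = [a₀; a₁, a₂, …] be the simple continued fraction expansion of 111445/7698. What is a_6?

Apply division with remainder until the remainder is 0:
111445 ÷ 7698 → quotient 14, remainder 3673
7698 ÷ 3673 → quotient 2, remainder 352
3673 ÷ 352 → quotient 10, remainder 153
352 ÷ 153 → quotient 2, remainder 46
153 ÷ 46 → quotient 3, remainder 15
46 ÷ 15 → quotient 3, remainder 1
15 ÷ 1 → quotient 15, remainder 0

15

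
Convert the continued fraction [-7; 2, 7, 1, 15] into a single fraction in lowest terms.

-1763/270

Use the convergent recurrence hₖ = aₖ·hₖ₋₁ + hₖ₋₂ (and likewise for the denominators kₖ):
a_0 = -7: -7/1
a_1 = 2: -13/2
a_2 = 7: -98/15
a_3 = 1: -111/17
a_4 = 15: -1763/270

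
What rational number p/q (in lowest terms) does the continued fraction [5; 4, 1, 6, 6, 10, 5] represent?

Build up convergents one term at a time:
a_0 = 5: 5/1
a_1 = 4: 21/4
a_2 = 1: 26/5
a_3 = 6: 177/34
a_4 = 6: 1088/209
a_5 = 10: 11057/2124
a_6 = 5: 56373/10829

56373/10829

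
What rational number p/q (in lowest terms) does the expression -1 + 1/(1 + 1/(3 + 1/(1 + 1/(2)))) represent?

Start with 2.
1 + 1/(2/1) = 1 + 1/2 = 3/2
3 + 1/(3/2) = 3 + 2/3 = 11/3
1 + 1/(11/3) = 1 + 3/11 = 14/11
-1 + 1/(14/11) = -1 + 11/14 = -3/14

-3/14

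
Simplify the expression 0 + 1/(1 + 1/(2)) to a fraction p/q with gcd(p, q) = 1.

2/3

Start with 2.
1 + 1/(2/1) = 1 + 1/2 = 3/2
0 + 1/(3/2) = 0 + 2/3 = 2/3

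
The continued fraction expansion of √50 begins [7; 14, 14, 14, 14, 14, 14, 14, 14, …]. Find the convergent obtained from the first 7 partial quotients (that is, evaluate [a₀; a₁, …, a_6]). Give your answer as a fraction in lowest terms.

Start with 14.
14 + 1/(14/1) = 14 + 1/14 = 197/14
14 + 1/(197/14) = 14 + 14/197 = 2772/197
14 + 1/(2772/197) = 14 + 197/2772 = 39005/2772
14 + 1/(39005/2772) = 14 + 2772/39005 = 548842/39005
14 + 1/(548842/39005) = 14 + 39005/548842 = 7722793/548842
7 + 1/(7722793/548842) = 7 + 548842/7722793 = 54608393/7722793

54608393/7722793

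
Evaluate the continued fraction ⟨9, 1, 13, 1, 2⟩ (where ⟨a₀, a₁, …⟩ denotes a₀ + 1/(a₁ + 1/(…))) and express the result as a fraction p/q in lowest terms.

437/44

a_0 = 9: 9/1
a_1 = 1: 10/1
a_2 = 13: 139/14
a_3 = 1: 149/15
a_4 = 2: 437/44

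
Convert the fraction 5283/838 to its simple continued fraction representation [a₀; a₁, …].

Run the Euclidean algorithm, recording each quotient:
5283 ÷ 838 → quotient 6, remainder 255
838 ÷ 255 → quotient 3, remainder 73
255 ÷ 73 → quotient 3, remainder 36
73 ÷ 36 → quotient 2, remainder 1
36 ÷ 1 → quotient 36, remainder 0

[6; 3, 3, 2, 36]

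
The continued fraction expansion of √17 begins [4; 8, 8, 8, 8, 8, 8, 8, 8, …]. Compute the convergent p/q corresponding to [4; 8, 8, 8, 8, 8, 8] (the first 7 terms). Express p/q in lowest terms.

Starting at the tail and folding back:
Start with 8.
8 + 1/(8/1) = 8 + 1/8 = 65/8
8 + 1/(65/8) = 8 + 8/65 = 528/65
8 + 1/(528/65) = 8 + 65/528 = 4289/528
8 + 1/(4289/528) = 8 + 528/4289 = 34840/4289
8 + 1/(34840/4289) = 8 + 4289/34840 = 283009/34840
4 + 1/(283009/34840) = 4 + 34840/283009 = 1166876/283009

1166876/283009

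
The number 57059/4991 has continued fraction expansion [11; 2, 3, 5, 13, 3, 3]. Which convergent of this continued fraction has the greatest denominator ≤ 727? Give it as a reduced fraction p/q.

5579/488

a_0 = 11: 11/1  (≤ bound)
a_1 = 2: 23/2  (≤ bound)
a_2 = 3: 80/7  (≤ bound)
a_3 = 5: 423/37  (≤ bound)
a_4 = 13: 5579/488  (≤ bound)
a_5 = 3: 17160/1501  (> 727, stop)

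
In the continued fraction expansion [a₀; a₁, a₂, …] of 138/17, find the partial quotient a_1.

Apply division with remainder until the remainder is 0:
⌊138/17⌋ = 8, remainder 2
⌊17/2⌋ = 8, remainder 1

8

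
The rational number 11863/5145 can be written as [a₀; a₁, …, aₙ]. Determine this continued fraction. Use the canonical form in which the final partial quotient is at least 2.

⌊11863/5145⌋ = 2, remainder 1573
⌊5145/1573⌋ = 3, remainder 426
⌊1573/426⌋ = 3, remainder 295
⌊426/295⌋ = 1, remainder 131
⌊295/131⌋ = 2, remainder 33
⌊131/33⌋ = 3, remainder 32
⌊33/32⌋ = 1, remainder 1
⌊32/1⌋ = 32, remainder 0

[2; 3, 3, 1, 2, 3, 1, 32]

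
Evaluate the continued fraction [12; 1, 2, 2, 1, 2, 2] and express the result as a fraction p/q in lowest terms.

813/64

Use the convergent recurrence hₖ = aₖ·hₖ₋₁ + hₖ₋₂ (and likewise for the denominators kₖ):
a_0 = 12: 12/1
a_1 = 1: 13/1
a_2 = 2: 38/3
a_3 = 2: 89/7
a_4 = 1: 127/10
a_5 = 2: 343/27
a_6 = 2: 813/64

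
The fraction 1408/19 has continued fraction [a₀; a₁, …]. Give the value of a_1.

1408 ÷ 19 → quotient 74, remainder 2
19 ÷ 2 → quotient 9, remainder 1

9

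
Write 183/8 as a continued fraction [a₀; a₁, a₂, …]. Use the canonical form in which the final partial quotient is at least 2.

Repeatedly divide and take the remainder:
183 = 22·8 + 7, so a_0 = 22
8 = 1·7 + 1, so a_1 = 1
7 = 7·1 + 0, so a_2 = 7

[22; 1, 7]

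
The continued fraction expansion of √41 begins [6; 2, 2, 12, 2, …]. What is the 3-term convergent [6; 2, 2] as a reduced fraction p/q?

32/5

Start with 2.
2 + 1/(2/1) = 2 + 1/2 = 5/2
6 + 1/(5/2) = 6 + 2/5 = 32/5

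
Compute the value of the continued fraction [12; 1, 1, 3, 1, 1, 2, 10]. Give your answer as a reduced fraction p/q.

5351/426

Start with 10.
2 + 1/(10/1) = 2 + 1/10 = 21/10
1 + 1/(21/10) = 1 + 10/21 = 31/21
1 + 1/(31/21) = 1 + 21/31 = 52/31
3 + 1/(52/31) = 3 + 31/52 = 187/52
1 + 1/(187/52) = 1 + 52/187 = 239/187
1 + 1/(239/187) = 1 + 187/239 = 426/239
12 + 1/(426/239) = 12 + 239/426 = 5351/426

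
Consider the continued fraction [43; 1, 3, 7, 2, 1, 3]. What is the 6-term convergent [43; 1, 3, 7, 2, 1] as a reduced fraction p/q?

a_0 = 43: 43/1
a_1 = 1: 44/1
a_2 = 3: 175/4
a_3 = 7: 1269/29
a_4 = 2: 2713/62
a_5 = 1: 3982/91

3982/91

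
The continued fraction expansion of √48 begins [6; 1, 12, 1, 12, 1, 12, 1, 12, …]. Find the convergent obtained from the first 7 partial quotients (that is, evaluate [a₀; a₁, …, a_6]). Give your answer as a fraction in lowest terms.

a_0 = 6: 6/1
a_1 = 1: 7/1
a_2 = 12: 90/13
a_3 = 1: 97/14
a_4 = 12: 1254/181
a_5 = 1: 1351/195
a_6 = 12: 17466/2521

17466/2521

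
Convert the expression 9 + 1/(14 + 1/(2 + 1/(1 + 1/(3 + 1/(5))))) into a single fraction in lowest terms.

7555/833

Build up convergents one term at a time:
a_0 = 9: 9/1
a_1 = 14: 127/14
a_2 = 2: 263/29
a_3 = 1: 390/43
a_4 = 3: 1433/158
a_5 = 5: 7555/833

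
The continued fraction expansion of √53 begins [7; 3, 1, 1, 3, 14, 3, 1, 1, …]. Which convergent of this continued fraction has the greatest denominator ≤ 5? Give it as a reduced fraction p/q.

29/4

List convergents until the denominator exceeds the bound:
a_0 = 7: 7/1  (≤ bound)
a_1 = 3: 22/3  (≤ bound)
a_2 = 1: 29/4  (≤ bound)
a_3 = 1: 51/7  (> 5, stop)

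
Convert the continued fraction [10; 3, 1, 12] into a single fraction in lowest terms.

523/51

a_0 = 10: 10/1
a_1 = 3: 31/3
a_2 = 1: 41/4
a_3 = 12: 523/51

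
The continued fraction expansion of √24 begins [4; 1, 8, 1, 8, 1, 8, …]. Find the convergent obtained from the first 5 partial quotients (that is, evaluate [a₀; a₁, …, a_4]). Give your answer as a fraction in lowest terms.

436/89

Build up convergents one term at a time:
a_0 = 4: 4/1
a_1 = 1: 5/1
a_2 = 8: 44/9
a_3 = 1: 49/10
a_4 = 8: 436/89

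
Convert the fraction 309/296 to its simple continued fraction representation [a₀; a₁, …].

[1; 22, 1, 3, 3]

⌊309/296⌋ = 1, remainder 13
⌊296/13⌋ = 22, remainder 10
⌊13/10⌋ = 1, remainder 3
⌊10/3⌋ = 3, remainder 1
⌊3/1⌋ = 3, remainder 0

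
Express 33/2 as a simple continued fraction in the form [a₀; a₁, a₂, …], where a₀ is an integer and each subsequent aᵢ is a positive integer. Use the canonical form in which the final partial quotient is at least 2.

Apply division with remainder until the remainder is 0:
33 ÷ 2 → quotient 16, remainder 1
2 ÷ 1 → quotient 2, remainder 0

[16; 2]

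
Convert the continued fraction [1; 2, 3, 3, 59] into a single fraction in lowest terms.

1957/1364

Start with 59.
3 + 1/(59/1) = 3 + 1/59 = 178/59
3 + 1/(178/59) = 3 + 59/178 = 593/178
2 + 1/(593/178) = 2 + 178/593 = 1364/593
1 + 1/(1364/593) = 1 + 593/1364 = 1957/1364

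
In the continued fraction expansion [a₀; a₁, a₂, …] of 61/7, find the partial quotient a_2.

61 ÷ 7 → quotient 8, remainder 5
7 ÷ 5 → quotient 1, remainder 2
5 ÷ 2 → quotient 2, remainder 1

2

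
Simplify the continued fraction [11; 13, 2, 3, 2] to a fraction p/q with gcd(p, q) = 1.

2381/215

a_0 = 11: 11/1
a_1 = 13: 144/13
a_2 = 2: 299/27
a_3 = 3: 1041/94
a_4 = 2: 2381/215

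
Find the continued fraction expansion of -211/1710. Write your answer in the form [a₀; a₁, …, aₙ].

Repeatedly divide and take the remainder:
-211 ÷ 1710 → quotient -1, remainder 1499
1710 ÷ 1499 → quotient 1, remainder 211
1499 ÷ 211 → quotient 7, remainder 22
211 ÷ 22 → quotient 9, remainder 13
22 ÷ 13 → quotient 1, remainder 9
13 ÷ 9 → quotient 1, remainder 4
9 ÷ 4 → quotient 2, remainder 1
4 ÷ 1 → quotient 4, remainder 0

[-1; 1, 7, 9, 1, 1, 2, 4]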